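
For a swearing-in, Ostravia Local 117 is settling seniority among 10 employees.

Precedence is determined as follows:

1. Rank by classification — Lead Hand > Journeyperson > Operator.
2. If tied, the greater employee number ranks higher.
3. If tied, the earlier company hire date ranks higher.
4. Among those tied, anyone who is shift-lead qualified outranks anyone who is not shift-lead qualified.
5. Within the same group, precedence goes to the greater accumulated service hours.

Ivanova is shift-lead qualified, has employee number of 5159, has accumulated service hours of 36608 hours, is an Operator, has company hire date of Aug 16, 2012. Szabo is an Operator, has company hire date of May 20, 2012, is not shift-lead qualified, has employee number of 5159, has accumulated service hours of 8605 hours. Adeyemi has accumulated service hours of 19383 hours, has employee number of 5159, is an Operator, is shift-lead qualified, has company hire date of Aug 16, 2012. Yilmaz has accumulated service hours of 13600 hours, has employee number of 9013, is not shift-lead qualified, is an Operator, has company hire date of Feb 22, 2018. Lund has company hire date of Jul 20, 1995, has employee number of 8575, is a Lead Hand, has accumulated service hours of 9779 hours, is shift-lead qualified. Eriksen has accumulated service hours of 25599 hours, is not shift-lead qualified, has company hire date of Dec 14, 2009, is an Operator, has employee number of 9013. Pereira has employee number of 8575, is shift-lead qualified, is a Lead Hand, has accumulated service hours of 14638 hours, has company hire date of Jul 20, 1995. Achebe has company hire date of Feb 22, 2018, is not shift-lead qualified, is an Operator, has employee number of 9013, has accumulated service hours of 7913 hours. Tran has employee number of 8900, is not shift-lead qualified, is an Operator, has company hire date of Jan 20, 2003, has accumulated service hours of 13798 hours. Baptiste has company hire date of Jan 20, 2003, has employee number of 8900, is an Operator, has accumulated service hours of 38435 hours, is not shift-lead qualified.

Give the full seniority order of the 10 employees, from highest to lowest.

Pereira, Lund, Eriksen, Yilmaz, Achebe, Baptiste, Tran, Szabo, Ivanova, Adeyemi

By classification: Pereira and Lund (Lead Hand); then Eriksen, Yilmaz, Achebe, Baptiste, Tran, Szabo, Ivanova and Adeyemi (Operator).
Pereira and Lund both have employee number 8575, so the next rule applies.
Pereira and Lund both have company hire date Jul 20, 1995, so the next rule applies.
Pereira and Lund are each shift-lead qualified, so the next rule applies.
Among Pereira and Lund, by accumulated service hours (higher first): Pereira (14638 hours) before Lund (9779 hours).
Among Eriksen, Yilmaz, Achebe, Baptiste, Tran, Szabo, Ivanova and Adeyemi, by employee number (higher first): Eriksen, Yilmaz and Achebe (9013) before Baptiste and Tran (8900) before Szabo, Ivanova and Adeyemi (5159).
Among Eriksen, Yilmaz and Achebe, by company hire date (earlier first): Eriksen (Dec 14, 2009) before Yilmaz and Achebe (Feb 22, 2018).
Yilmaz and Achebe are each not shift-lead qualified, so the next rule applies.
Among Yilmaz and Achebe, by accumulated service hours (higher first): Yilmaz (13600 hours) before Achebe (7913 hours).
Baptiste and Tran both have company hire date Jan 20, 2003, so the next rule applies.
Baptiste and Tran are each not shift-lead qualified, so the next rule applies.
Among Baptiste and Tran, by accumulated service hours (higher first): Baptiste (38435 hours) before Tran (13798 hours).
Among Szabo, Ivanova and Adeyemi, by company hire date (earlier first): Szabo (May 20, 2012) before Ivanova and Adeyemi (Aug 16, 2012).
Ivanova and Adeyemi are each shift-lead qualified, so the next rule applies.
Among Ivanova and Adeyemi, by accumulated service hours (higher first): Ivanova (36608 hours) before Adeyemi (19383 hours).
Full order: Pereira, Lund, Eriksen, Yilmaz, Achebe, Baptiste, Tran, Szabo, Ivanova, Adeyemi.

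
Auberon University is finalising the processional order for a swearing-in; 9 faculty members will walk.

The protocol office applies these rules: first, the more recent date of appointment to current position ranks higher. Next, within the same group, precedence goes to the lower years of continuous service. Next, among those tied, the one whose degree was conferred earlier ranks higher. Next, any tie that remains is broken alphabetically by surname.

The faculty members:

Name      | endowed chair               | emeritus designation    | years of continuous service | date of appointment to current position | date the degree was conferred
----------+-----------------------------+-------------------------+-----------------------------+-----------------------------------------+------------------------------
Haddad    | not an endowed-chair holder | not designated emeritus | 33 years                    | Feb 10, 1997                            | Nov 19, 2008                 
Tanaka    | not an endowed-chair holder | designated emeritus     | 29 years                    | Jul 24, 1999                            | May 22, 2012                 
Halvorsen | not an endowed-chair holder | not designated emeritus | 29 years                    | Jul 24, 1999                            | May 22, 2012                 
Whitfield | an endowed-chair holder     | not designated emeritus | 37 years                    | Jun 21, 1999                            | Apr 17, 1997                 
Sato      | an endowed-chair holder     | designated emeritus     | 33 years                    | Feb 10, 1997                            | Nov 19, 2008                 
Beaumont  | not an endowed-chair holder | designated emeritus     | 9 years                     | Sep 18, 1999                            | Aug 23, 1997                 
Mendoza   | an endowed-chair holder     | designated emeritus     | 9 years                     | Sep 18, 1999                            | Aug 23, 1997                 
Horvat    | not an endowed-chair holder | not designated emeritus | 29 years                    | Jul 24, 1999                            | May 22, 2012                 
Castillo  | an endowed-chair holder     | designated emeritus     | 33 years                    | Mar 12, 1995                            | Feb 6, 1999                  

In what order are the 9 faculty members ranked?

Beaumont, Mendoza, Halvorsen, Horvat, Tanaka, Whitfield, Haddad, Sato, Castillo

By date of appointment to current position (later first): Beaumont and Mendoza (both Sep 18, 1999); then Halvorsen, Horvat and Tanaka (each Jul 24, 1999); then Whitfield (Jun 21, 1999); then Haddad and Sato (both Feb 10, 1997); then Castillo (Mar 12, 1995).
Beaumont and Mendoza both have years of continuous service 9 years, so the next rule applies.
Beaumont and Mendoza both have date the degree was conferred Aug 23, 1997, so the next rule applies.
Among Beaumont and Mendoza, alphabetically by surname: Beaumont before Mendoza.
Halvorsen, Horvat and Tanaka all have years of continuous service 29 years, so the next rule applies.
Halvorsen, Horvat and Tanaka all have date the degree was conferred May 22, 2012, so the next rule applies.
Among Halvorsen, Horvat and Tanaka, alphabetically by surname: Halvorsen before Horvat before Tanaka.
Haddad and Sato both have years of continuous service 33 years, so the next rule applies.
Haddad and Sato both have date the degree was conferred Nov 19, 2008, so the next rule applies.
Among Haddad and Sato, alphabetically by surname: Haddad before Sato.
Full order: Beaumont, Mendoza, Halvorsen, Horvat, Tanaka, Whitfield, Haddad, Sato, Castillo.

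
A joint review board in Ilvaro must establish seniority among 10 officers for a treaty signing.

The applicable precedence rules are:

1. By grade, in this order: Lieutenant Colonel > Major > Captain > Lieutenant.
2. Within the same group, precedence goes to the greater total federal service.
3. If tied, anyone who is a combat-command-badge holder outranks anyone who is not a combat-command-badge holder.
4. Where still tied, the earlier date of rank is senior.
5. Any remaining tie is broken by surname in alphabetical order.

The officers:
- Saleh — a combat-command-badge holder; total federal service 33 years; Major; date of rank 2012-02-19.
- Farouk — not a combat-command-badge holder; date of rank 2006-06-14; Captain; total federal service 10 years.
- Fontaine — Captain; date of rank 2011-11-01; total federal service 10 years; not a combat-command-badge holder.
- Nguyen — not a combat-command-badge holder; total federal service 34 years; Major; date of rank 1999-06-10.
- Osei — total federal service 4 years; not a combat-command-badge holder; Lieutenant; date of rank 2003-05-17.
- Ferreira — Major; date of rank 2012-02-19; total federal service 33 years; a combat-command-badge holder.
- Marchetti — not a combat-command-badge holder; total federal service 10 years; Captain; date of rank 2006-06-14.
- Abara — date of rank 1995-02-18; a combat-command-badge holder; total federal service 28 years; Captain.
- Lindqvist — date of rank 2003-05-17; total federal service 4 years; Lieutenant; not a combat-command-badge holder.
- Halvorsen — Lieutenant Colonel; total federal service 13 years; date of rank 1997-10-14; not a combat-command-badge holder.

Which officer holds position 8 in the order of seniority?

By grade: Halvorsen (Lieutenant Colonel); then Nguyen, Ferreira and Saleh (Major); then Abara, Farouk, Marchetti and Fontaine (Captain); then Lindqvist and Osei (Lieutenant).
Among Nguyen, Ferreira and Saleh, by total federal service (higher first): Nguyen (34 years) before Ferreira and Saleh (33 years).
Ferreira and Saleh are each a combat-command-badge holder, so the next rule applies.
Ferreira and Saleh both have date of rank 2012-02-19, so the next rule applies.
Among Ferreira and Saleh, alphabetically by surname: Ferreira before Saleh.
Among Abara, Farouk, Marchetti and Fontaine, by total federal service (higher first): Abara (28 years) before Farouk, Marchetti and Fontaine (10 years).
Farouk, Marchetti and Fontaine are each not a combat-command-badge holder, so the next rule applies.
Among Farouk, Marchetti and Fontaine, by date of rank (earlier first): Farouk and Marchetti (2006-06-14) before Fontaine (2011-11-01).
Among Farouk and Marchetti, alphabetically by surname: Farouk before Marchetti.
Lindqvist and Osei both have total federal service 4 years, so the next rule applies.
Lindqvist and Osei are each not a combat-command-badge holder, so the next rule applies.
Lindqvist and Osei both have date of rank 2003-05-17, so the next rule applies.
Among Lindqvist and Osei, alphabetically by surname: Lindqvist before Osei.
Order: Halvorsen, Nguyen, Ferreira, Saleh, Abara, Farouk, Marchetti, Fontaine, Lindqvist, Osei.

Fontaine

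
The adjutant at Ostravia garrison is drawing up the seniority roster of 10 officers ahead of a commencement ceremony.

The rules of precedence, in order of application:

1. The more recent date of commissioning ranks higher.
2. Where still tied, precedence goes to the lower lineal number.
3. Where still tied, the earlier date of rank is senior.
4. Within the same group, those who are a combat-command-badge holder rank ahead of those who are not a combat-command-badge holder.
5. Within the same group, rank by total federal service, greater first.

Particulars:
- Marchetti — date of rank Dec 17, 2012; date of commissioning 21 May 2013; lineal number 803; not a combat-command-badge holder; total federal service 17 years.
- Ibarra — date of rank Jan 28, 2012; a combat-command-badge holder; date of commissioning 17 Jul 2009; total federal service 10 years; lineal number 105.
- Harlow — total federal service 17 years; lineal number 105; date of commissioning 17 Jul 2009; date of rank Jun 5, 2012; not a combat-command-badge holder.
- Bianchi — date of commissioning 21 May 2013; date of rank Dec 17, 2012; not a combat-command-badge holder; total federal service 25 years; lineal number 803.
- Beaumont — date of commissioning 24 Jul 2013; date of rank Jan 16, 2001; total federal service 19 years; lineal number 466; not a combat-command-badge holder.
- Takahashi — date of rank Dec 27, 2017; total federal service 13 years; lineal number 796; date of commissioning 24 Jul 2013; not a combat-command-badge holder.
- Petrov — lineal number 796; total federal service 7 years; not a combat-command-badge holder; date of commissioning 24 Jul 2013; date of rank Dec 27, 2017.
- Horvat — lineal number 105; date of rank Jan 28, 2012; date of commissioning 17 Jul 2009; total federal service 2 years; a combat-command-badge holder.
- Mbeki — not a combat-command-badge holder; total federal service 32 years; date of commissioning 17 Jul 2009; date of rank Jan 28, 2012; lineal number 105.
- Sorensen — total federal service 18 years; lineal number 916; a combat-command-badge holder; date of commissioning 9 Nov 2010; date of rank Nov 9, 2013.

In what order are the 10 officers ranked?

By date of commissioning (later first): Beaumont, Takahashi and Petrov (each 24 Jul 2013); then Bianchi and Marchetti (both 21 May 2013); then Sorensen (9 Nov 2010); then Ibarra, Horvat, Mbeki and Harlow (each 17 Jul 2009).
Among Beaumont, Takahashi and Petrov, by lineal number (lower first): Beaumont (466) before Takahashi and Petrov (796).
Takahashi and Petrov both have date of rank Dec 27, 2017, so the next rule applies.
Takahashi and Petrov are each not a combat-command-badge holder, so the next rule applies.
Among Takahashi and Petrov, by total federal service (higher first): Takahashi (13 years) before Petrov (7 years).
Bianchi and Marchetti both have lineal number 803, so the next rule applies.
Bianchi and Marchetti both have date of rank Dec 17, 2012, so the next rule applies.
Bianchi and Marchetti are each not a combat-command-badge holder, so the next rule applies.
Among Bianchi and Marchetti, by total federal service (higher first): Bianchi (25 years) before Marchetti (17 years).
Ibarra, Horvat, Mbeki and Harlow all have lineal number 105, so the next rule applies.
Among Ibarra, Horvat, Mbeki and Harlow, by date of rank (earlier first): Ibarra, Horvat and Mbeki (Jan 28, 2012) before Harlow (Jun 5, 2012).
Among Ibarra, Horvat and Mbeki, a combat-command-badge holder before not a combat-command-badge holder: Ibarra and Horvat (a combat-command-badge holder) before Mbeki (not a combat-command-badge holder).
Among Ibarra and Horvat, by total federal service (higher first): Ibarra (10 years) before Horvat (2 years).
Full order: Beaumont, Takahashi, Petrov, Bianchi, Marchetti, Sorensen, Ibarra, Horvat, Mbeki, Harlow.

Beaumont, Takahashi, Petrov, Bianchi, Marchetti, Sorensen, Ibarra, Horvat, Mbeki, Harlow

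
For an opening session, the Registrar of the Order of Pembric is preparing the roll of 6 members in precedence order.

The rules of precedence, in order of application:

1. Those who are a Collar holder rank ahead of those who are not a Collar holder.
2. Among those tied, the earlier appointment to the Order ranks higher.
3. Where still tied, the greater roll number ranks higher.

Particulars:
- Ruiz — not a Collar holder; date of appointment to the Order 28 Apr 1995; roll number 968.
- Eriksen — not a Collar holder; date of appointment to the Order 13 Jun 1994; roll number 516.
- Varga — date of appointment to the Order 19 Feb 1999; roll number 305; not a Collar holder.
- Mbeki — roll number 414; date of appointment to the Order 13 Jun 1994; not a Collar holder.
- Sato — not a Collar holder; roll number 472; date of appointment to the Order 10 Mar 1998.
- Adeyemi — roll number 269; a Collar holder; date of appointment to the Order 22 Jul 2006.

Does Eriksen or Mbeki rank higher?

Eriksen

By the first rule: Adeyemi (a Collar holder); then Eriksen, Mbeki, Ruiz, Sato and Varga (each not a Collar holder).
Among Eriksen, Mbeki, Ruiz, Sato and Varga, by date of appointment to the Order (earlier first): Eriksen and Mbeki (13 Jun 1994) before Ruiz (28 Apr 1995) before Sato (10 Mar 1998) before Varga (19 Feb 1999).
Among Eriksen and Mbeki, by roll number (higher first): Eriksen (516) before Mbeki (414).
So Eriksen takes precedence.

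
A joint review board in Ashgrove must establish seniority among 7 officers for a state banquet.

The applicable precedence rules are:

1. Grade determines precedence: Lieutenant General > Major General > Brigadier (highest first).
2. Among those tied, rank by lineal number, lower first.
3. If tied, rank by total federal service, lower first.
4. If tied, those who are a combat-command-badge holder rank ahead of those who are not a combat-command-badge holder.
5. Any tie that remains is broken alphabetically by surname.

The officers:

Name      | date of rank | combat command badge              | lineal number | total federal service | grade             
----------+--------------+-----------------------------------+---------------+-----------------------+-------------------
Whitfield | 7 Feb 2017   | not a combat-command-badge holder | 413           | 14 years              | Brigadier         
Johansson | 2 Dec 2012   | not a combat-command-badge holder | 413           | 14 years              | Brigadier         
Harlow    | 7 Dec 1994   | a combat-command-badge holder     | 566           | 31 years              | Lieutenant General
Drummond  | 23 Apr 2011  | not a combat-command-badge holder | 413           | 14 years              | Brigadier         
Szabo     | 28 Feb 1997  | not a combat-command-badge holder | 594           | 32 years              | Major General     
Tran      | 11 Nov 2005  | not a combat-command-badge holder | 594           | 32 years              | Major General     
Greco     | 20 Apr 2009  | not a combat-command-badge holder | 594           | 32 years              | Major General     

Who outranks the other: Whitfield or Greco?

By grade: Harlow (Lieutenant General); then Greco, Szabo and Tran (Major General); then Drummond, Johansson and Whitfield (Brigadier).
Greco, Szabo and Tran all have lineal number 594, so the next rule applies.
Greco, Szabo and Tran all have total federal service 32 years, so the next rule applies.
Greco, Szabo and Tran are each not a combat-command-badge holder, so the next rule applies.
Among Greco, Szabo and Tran, alphabetically by surname: Greco before Szabo before Tran.
Drummond, Johansson and Whitfield all have lineal number 413, so the next rule applies.
Drummond, Johansson and Whitfield all have total federal service 14 years, so the next rule applies.
Drummond, Johansson and Whitfield are each not a combat-command-badge holder, so the next rule applies.
Among Drummond, Johansson and Whitfield, alphabetically by surname: Drummond before Johansson before Whitfield.
So Greco takes precedence.

Greco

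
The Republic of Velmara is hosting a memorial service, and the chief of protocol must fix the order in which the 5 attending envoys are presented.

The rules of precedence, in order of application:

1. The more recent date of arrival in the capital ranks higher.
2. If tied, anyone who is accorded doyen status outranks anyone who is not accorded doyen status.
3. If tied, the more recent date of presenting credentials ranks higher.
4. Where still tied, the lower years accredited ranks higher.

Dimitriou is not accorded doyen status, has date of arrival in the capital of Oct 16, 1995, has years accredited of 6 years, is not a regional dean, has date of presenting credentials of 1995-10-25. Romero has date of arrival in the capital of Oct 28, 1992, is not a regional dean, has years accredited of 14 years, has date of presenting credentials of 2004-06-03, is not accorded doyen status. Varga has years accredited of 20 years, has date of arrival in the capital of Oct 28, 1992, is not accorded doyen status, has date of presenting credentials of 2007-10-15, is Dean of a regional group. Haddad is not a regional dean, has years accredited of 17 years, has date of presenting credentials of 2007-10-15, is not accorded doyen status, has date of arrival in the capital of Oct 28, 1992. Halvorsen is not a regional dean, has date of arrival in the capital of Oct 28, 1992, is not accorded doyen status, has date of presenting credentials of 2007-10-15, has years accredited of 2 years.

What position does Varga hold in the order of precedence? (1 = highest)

By date of arrival in the capital (later first): Dimitriou (Oct 16, 1995); then Halvorsen, Haddad, Varga and Romero (each Oct 28, 1992).
Halvorsen, Haddad, Varga and Romero are each not accorded doyen status, so the next rule applies.
Among Halvorsen, Haddad, Varga and Romero, by date of presenting credentials (later first): Halvorsen, Haddad and Varga (2007-10-15) before Romero (2004-06-03).
Among Halvorsen, Haddad and Varga, by years accredited (lower first): Halvorsen (2 years) before Haddad (17 years) before Varga (20 years).
Order: Dimitriou, Halvorsen, Haddad, Varga, Romero. So position 4.

4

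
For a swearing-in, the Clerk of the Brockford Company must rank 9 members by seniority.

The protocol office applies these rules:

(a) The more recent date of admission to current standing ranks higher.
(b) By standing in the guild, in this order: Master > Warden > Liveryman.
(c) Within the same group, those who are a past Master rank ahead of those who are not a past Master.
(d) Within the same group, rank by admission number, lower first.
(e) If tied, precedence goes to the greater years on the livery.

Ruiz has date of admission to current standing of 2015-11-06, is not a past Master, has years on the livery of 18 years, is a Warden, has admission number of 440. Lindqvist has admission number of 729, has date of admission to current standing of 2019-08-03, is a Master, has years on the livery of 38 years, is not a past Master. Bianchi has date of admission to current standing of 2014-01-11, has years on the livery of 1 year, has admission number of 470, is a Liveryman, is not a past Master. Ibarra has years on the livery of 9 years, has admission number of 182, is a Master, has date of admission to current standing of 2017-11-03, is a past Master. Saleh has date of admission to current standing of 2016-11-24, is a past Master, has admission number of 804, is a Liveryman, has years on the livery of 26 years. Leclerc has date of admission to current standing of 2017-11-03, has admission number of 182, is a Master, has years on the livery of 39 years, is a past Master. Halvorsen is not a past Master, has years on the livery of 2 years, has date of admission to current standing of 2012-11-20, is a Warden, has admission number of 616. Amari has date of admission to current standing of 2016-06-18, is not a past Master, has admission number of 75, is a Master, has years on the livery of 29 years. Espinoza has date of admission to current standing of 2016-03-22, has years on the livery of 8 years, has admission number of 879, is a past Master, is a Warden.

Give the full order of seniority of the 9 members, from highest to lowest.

By date of admission to current standing (later first): Lindqvist (2019-08-03); then Leclerc and Ibarra (both 2017-11-03); then Saleh (2016-11-24); then Amari (2016-06-18); then Espinoza (2016-03-22); then Ruiz (2015-11-06); then Bianchi (2014-01-11); then Halvorsen (2012-11-20).
Leclerc and Ibarra are each Master, so the next rule applies.
Leclerc and Ibarra are each a past Master, so the next rule applies.
Leclerc and Ibarra both have admission number 182, so the next rule applies.
Among Leclerc and Ibarra, by years on the livery (higher first): Leclerc (39 years) before Ibarra (9 years).
Full order: Lindqvist, Leclerc, Ibarra, Saleh, Amari, Espinoza, Ruiz, Bianchi, Halvorsen.

Lindqvist, Leclerc, Ibarra, Saleh, Amari, Espinoza, Ruiz, Bianchi, Halvorsen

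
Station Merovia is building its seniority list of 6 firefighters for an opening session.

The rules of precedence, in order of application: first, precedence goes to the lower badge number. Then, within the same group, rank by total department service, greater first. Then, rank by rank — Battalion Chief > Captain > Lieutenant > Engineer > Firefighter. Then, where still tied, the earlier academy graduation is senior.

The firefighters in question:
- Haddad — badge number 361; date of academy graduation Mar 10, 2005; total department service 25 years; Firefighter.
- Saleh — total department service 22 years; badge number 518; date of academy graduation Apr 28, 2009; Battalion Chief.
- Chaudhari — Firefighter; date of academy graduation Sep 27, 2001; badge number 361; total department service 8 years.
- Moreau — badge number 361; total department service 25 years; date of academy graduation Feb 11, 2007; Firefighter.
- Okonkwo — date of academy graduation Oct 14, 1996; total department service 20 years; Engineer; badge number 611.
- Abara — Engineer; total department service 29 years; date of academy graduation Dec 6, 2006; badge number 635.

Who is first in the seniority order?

By badge number (lower first): Haddad, Moreau and Chaudhari (each 361); then Saleh (518); then Okonkwo (611); then Abara (635).
Among Haddad, Moreau and Chaudhari, by total department service (higher first): Haddad and Moreau (25 years) before Chaudhari (8 years).
Haddad and Moreau are each Firefighter, so the next rule applies.
Among Haddad and Moreau, by date of academy graduation (earlier first): Haddad (Mar 10, 2005) before Moreau (Feb 11, 2007).
Order: Haddad, Moreau, Chaudhari, Saleh, Okonkwo, Abara.

Haddad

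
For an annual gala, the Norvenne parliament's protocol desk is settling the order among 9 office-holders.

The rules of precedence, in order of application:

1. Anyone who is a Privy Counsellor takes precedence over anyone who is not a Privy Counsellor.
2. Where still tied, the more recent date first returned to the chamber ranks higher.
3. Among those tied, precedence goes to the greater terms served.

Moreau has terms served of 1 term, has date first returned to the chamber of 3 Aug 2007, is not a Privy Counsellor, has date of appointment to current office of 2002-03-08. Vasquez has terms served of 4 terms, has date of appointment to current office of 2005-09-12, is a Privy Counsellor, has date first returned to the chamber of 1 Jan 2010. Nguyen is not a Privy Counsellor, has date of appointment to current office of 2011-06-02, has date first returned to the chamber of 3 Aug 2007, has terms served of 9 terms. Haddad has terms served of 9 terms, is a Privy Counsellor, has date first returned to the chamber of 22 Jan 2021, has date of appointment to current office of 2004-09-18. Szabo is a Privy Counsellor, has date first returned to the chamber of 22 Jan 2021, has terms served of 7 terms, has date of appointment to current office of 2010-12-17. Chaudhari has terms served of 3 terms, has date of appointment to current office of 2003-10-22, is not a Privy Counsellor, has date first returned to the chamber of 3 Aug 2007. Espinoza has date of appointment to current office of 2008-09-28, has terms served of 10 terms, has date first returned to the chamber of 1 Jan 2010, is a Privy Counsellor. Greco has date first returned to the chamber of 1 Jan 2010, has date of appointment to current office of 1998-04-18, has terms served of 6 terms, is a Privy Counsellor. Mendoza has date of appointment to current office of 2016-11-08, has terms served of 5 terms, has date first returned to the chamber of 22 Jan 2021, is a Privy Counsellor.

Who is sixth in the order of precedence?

By the first rule: Haddad, Szabo, Mendoza, Espinoza, Greco and Vasquez (each a Privy Counsellor); then Nguyen, Chaudhari and Moreau (each not a Privy Counsellor).
Among Haddad, Szabo, Mendoza, Espinoza, Greco and Vasquez, by date first returned to the chamber (later first): Haddad, Szabo and Mendoza (22 Jan 2021) before Espinoza, Greco and Vasquez (1 Jan 2010).
Among Haddad, Szabo and Mendoza, by terms served (higher first): Haddad (9 terms) before Szabo (7 terms) before Mendoza (5 terms).
Among Espinoza, Greco and Vasquez, by terms served (higher first): Espinoza (10 terms) before Greco (6 terms) before Vasquez (4 terms).
Nguyen, Chaudhari and Moreau all have date first returned to the chamber 3 Aug 2007, so the next rule applies.
Among Nguyen, Chaudhari and Moreau, by terms served (higher first): Nguyen (9 terms) before Chaudhari (3 terms) before Moreau (1 term).
Order: Haddad, Szabo, Mendoza, Espinoza, Greco, Vasquez, Nguyen, Chaudhari, Moreau.

Vasquez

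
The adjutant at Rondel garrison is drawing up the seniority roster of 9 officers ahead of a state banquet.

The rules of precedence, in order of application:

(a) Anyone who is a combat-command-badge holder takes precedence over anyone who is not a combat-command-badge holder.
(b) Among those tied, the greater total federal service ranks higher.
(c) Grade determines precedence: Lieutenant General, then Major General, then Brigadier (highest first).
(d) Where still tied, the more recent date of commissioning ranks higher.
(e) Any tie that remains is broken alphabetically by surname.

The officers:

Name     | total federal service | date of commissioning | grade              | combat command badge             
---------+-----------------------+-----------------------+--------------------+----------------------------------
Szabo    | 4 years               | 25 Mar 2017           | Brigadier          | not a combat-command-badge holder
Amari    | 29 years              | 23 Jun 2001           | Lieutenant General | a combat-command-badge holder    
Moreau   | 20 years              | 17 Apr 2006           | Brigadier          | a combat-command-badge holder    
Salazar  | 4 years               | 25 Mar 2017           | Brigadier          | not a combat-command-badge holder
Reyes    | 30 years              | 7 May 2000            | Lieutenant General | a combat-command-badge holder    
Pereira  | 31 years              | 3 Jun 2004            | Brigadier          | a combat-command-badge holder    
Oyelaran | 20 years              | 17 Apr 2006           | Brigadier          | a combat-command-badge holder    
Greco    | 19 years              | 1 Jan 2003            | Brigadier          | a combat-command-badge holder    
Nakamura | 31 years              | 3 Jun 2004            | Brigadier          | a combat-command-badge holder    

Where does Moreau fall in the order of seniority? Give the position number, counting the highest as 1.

5

By the first rule: Nakamura, Pereira, Reyes, Amari, Moreau, Oyelaran and Greco (each a combat-command-badge holder); then Salazar and Szabo (both not a combat-command-badge holder).
Among Nakamura, Pereira, Reyes, Amari, Moreau, Oyelaran and Greco, by total federal service (higher first): Nakamura and Pereira (31 years) before Reyes (30 years) before Amari (29 years) before Moreau and Oyelaran (20 years) before Greco (19 years).
Nakamura and Pereira are each Brigadier, so the next rule applies.
Nakamura and Pereira both have date of commissioning 3 Jun 2004, so the next rule applies.
Among Nakamura and Pereira, alphabetically by surname: Nakamura before Pereira.
Moreau and Oyelaran are each Brigadier, so the next rule applies.
Moreau and Oyelaran both have date of commissioning 17 Apr 2006, so the next rule applies.
Among Moreau and Oyelaran, alphabetically by surname: Moreau before Oyelaran.
Salazar and Szabo both have total federal service 4 years, so the next rule applies.
Salazar and Szabo are each Brigadier, so the next rule applies.
Salazar and Szabo both have date of commissioning 25 Mar 2017, so the next rule applies.
Among Salazar and Szabo, alphabetically by surname: Salazar before Szabo.
Order: Nakamura, Pereira, Reyes, Amari, Moreau, Oyelaran, Greco, Salazar, Szabo. So position 5.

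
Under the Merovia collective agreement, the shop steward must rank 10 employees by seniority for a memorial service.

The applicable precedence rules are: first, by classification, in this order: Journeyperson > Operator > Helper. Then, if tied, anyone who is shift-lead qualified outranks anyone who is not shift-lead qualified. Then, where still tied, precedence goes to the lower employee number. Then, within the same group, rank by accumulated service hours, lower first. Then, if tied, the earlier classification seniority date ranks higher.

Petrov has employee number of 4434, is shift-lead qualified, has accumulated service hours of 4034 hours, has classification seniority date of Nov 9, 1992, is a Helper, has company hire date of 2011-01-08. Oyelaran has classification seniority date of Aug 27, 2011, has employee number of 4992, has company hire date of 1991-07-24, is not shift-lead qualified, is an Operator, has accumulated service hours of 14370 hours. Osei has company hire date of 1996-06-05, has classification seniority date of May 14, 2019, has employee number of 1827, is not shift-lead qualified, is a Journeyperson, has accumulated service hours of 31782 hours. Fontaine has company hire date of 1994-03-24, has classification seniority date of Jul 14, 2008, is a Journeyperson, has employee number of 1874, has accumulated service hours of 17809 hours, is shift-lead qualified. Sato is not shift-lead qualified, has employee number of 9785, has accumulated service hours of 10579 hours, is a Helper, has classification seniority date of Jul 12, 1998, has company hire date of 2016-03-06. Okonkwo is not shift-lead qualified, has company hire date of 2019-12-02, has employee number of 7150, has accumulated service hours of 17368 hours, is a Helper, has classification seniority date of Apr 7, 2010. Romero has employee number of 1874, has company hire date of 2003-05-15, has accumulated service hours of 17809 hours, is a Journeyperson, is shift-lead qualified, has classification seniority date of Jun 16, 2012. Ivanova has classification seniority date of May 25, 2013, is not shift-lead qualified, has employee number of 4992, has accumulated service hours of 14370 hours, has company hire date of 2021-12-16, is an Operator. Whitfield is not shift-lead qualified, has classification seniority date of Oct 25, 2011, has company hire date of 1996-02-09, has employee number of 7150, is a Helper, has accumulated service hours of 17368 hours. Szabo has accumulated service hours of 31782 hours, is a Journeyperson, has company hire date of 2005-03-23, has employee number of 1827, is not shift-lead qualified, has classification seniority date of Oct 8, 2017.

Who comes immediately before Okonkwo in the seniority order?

By classification: Fontaine, Romero, Szabo and Osei (Journeyperson); then Oyelaran and Ivanova (Operator); then Petrov, Okonkwo, Whitfield and Sato (Helper).
Among Fontaine, Romero, Szabo and Osei, shift-lead qualified before not shift-lead qualified: Fontaine and Romero (shift-lead qualified) before Szabo and Osei (not shift-lead qualified).
Fontaine and Romero both have employee number 1874, so the next rule applies.
Fontaine and Romero both have accumulated service hours 17809 hours, so the next rule applies.
Among Fontaine and Romero, by classification seniority date (earlier first): Fontaine (Jul 14, 2008) before Romero (Jun 16, 2012).
Szabo and Osei both have employee number 1827, so the next rule applies.
Szabo and Osei both have accumulated service hours 31782 hours, so the next rule applies.
Among Szabo and Osei, by classification seniority date (earlier first): Szabo (Oct 8, 2017) before Osei (May 14, 2019).
Oyelaran and Ivanova are each not shift-lead qualified, so the next rule applies.
Oyelaran and Ivanova both have employee number 4992, so the next rule applies.
Oyelaran and Ivanova both have accumulated service hours 14370 hours, so the next rule applies.
Among Oyelaran and Ivanova, by classification seniority date (earlier first): Oyelaran (Aug 27, 2011) before Ivanova (May 25, 2013).
Among Petrov, Okonkwo, Whitfield and Sato, shift-lead qualified before not shift-lead qualified: Petrov (shift-lead qualified) before Okonkwo, Whitfield and Sato (not shift-lead qualified).
Among Okonkwo, Whitfield and Sato, by employee number (lower first): Okonkwo and Whitfield (7150) before Sato (9785).
Okonkwo and Whitfield both have accumulated service hours 17368 hours, so the next rule applies.
Among Okonkwo and Whitfield, by classification seniority date (earlier first): Okonkwo (Apr 7, 2010) before Whitfield (Oct 25, 2011).
Order: Fontaine, Romero, Szabo, Osei, Oyelaran, Ivanova, Petrov, Okonkwo, Whitfield, Sato.

Petrov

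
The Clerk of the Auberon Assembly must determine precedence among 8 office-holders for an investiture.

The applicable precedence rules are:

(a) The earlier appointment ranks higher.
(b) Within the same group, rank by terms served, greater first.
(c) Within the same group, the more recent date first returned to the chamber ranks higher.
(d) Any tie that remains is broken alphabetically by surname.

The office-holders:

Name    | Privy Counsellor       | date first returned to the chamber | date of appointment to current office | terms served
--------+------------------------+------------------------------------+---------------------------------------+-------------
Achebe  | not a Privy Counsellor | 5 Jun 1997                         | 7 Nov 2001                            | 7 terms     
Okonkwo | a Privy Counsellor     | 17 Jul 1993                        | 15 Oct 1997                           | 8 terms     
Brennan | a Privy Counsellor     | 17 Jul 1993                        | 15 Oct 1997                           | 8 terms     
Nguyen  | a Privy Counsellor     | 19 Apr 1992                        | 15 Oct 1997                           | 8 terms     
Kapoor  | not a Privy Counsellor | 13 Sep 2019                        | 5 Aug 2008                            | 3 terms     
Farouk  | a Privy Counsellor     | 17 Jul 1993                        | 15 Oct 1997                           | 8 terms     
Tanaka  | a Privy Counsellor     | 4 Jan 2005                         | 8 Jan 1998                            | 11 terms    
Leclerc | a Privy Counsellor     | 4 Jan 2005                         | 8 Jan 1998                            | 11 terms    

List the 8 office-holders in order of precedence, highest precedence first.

By date of appointment to current office (earlier first): Brennan, Farouk, Okonkwo and Nguyen (each 15 Oct 1997); then Leclerc and Tanaka (both 8 Jan 1998); then Achebe (7 Nov 2001); then Kapoor (5 Aug 2008).
Brennan, Farouk, Okonkwo and Nguyen all have terms served 8 terms, so the next rule applies.
Among Brennan, Farouk, Okonkwo and Nguyen, by date first returned to the chamber (later first): Brennan, Farouk and Okonkwo (17 Jul 1993) before Nguyen (19 Apr 1992).
Among Brennan, Farouk and Okonkwo, alphabetically by surname: Brennan before Farouk before Okonkwo.
Leclerc and Tanaka both have terms served 11 terms, so the next rule applies.
Leclerc and Tanaka both have date first returned to the chamber 4 Jan 2005, so the next rule applies.
Among Leclerc and Tanaka, alphabetically by surname: Leclerc before Tanaka.
Full order: Brennan, Farouk, Okonkwo, Nguyen, Leclerc, Tanaka, Achebe, Kapoor.

Brennan, Farouk, Okonkwo, Nguyen, Leclerc, Tanaka, Achebe, Kapoor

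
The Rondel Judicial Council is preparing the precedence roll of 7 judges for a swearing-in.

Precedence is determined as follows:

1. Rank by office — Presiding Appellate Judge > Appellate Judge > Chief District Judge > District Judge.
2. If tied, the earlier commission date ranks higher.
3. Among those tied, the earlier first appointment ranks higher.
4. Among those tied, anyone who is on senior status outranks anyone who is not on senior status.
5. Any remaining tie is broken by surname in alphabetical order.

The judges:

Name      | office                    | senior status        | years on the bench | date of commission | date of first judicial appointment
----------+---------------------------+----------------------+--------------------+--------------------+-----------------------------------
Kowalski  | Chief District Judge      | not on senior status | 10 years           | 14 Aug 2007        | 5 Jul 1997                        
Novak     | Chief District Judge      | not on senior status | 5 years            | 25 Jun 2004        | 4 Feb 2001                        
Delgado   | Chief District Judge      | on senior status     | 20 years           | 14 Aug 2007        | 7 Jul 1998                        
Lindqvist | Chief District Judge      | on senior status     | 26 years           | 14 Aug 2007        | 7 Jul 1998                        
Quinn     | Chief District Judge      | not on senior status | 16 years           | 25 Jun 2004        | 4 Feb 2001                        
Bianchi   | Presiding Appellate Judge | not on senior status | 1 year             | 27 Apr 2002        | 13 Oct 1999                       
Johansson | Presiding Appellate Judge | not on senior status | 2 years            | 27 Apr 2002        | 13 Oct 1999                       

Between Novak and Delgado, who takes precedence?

By office: Bianchi and Johansson (Presiding Appellate Judge); then Novak, Quinn, Kowalski, Delgado and Lindqvist (Chief District Judge).
Bianchi and Johansson both have date of commission 27 Apr 2002, so the next rule applies.
Bianchi and Johansson both have date of first judicial appointment 13 Oct 1999, so the next rule applies.
Bianchi and Johansson are each not on senior status, so the next rule applies.
Among Bianchi and Johansson, alphabetically by surname: Bianchi before Johansson.
Among Novak, Quinn, Kowalski, Delgado and Lindqvist, by date of commission (earlier first): Novak and Quinn (25 Jun 2004) before Kowalski, Delgado and Lindqvist (14 Aug 2007).
Novak and Quinn both have date of first judicial appointment 4 Feb 2001, so the next rule applies.
Novak and Quinn are each not on senior status, so the next rule applies.
Among Novak and Quinn, alphabetically by surname: Novak before Quinn.
Among Kowalski, Delgado and Lindqvist, by date of first judicial appointment (earlier first): Kowalski (5 Jul 1997) before Delgado and Lindqvist (7 Jul 1998).
Delgado and Lindqvist are each on senior status, so the next rule applies.
Among Delgado and Lindqvist, alphabetically by surname: Delgado before Lindqvist.
So Novak takes precedence.

Novak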